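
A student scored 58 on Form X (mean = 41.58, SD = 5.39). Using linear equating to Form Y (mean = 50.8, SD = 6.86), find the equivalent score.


slope = SD_Y / SD_X = 6.86 / 5.39 ~ 1.2727
intercept = mean_Y - slope * mean_X = 50.8 - (6.86 / 5.39) * 41.58 ~ -2.12
Y = slope * X + intercept. To avoid rounding drift from the rounded slope/intercept, evaluate the equivalent form Y = mean_Y + SD_Y * (X - mean_X) / SD_X at full precision:
Y = 50.8 + 6.86 * (58 - 41.58) / 5.39
Y = 50.8 + 6.86 * 16.42 / 5.39
Y = 50.8 + 112.6412 / 5.39
Y = 50.8 + 20.8982
Y = 71.6982

71.6982


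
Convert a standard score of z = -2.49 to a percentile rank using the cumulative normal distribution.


CDF(z) = 0.5 * (1 + erf(z/sqrt(2)))
erf(-1.7607) = -0.9872
CDF = 0.0064
Percentile rank = 0.0064 * 100 = 0.64

0.64


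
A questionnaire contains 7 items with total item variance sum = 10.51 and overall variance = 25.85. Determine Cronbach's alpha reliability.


alpha = (k/(k-1)) * (1 - sum(si^2)/s_total^2)
= (7/6) * (1 - 10.51/25.85)
alpha = 0.6923

0.6923


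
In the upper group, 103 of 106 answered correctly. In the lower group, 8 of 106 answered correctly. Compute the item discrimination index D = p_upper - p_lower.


p_upper = 103/106 = 0.9717
p_lower = 8/106 = 0.0755
D = 0.9717 - 0.0755 = 0.8962

0.8962


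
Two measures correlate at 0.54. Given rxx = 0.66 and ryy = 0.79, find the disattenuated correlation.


r_corrected = rxy / sqrt(rxx * ryy)
= 0.54 / sqrt(0.66 * 0.79)
= 0.54 / sqrt(0.5214)
= 0.54 / 0.72208
r_corrected = 0.7478

0.7478


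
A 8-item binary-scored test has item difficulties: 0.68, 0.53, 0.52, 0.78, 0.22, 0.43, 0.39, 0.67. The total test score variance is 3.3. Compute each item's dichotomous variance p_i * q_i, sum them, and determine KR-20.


For each item, compute p_i * q_i:
  Item 1: 0.68 * 0.32 = 0.2176
  Item 2: 0.53 * 0.47 = 0.2491
  Item 3: 0.52 * 0.48 = 0.2496
  Item 4: 0.78 * 0.22 = 0.1716
  Item 5: 0.22 * 0.78 = 0.1716
  Item 6: 0.43 * 0.57 = 0.2451
  Item 7: 0.39 * 0.61 = 0.2379
  Item 8: 0.67 * 0.33 = 0.2211
Sum(p_i * q_i) = 0.2176 + 0.2491 + 0.2496 + 0.1716 + 0.1716 + 0.2451 + 0.2379 + 0.2211 = 1.7636
KR-20 = (k/(k-1)) * (1 - Sum(p_i*q_i) / Var_total)
= (8/7) * (1 - 1.7636/3.3)
= 1.1429 * 0.4656
KR-20 = 0.5321

0.5321


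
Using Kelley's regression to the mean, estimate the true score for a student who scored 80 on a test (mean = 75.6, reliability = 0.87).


T_est = rxx * X + (1 - rxx) * mean
T_est = 0.87 * 80 + 0.13 * 75.6
T_est = 69.6 + 9.828
T_est = 79.428

79.428


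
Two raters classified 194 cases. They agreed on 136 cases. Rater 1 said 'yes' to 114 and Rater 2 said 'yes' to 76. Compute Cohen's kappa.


P_o = 136/194 = 0.701031
P_e = (114*76 + 80*118) / 37636 = 0.481029
kappa = (P_o - P_e) / (1 - P_e)
kappa = (0.701031 - 0.481029) / (1 - 0.481029)
kappa = 0.4239

0.4239


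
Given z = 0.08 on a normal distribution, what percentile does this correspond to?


CDF(z) = 0.5 * (1 + erf(z/sqrt(2)))
erf(0.0566) = 0.0638
CDF = 0.5319
Percentile rank = 0.5319 * 100 = 53.19

53.19


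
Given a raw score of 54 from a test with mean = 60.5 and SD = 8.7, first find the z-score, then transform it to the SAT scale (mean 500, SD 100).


z = (X - mean) / SD = (54 - 60.5) / 8.7
z = -6.5 / 8.7
z = -0.7471
SAT-scale = SAT = 500 + 100z
Carry z at full precision (z = -6.5 / 8.7) into the conversion:
SAT-scale = 500 + 100 * (-6.5 / 8.7) = 500 + -650 / 8.7
SAT-scale = 500 + -74.7126
SAT-scale = 425.2874

425.2874


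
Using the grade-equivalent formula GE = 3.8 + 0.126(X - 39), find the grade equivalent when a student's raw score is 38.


raw - median = 38 - 39 = -1
slope * diff = 0.126 * -1 = -0.126
GE = 3.8 + -0.126
GE = 3.674

3.674


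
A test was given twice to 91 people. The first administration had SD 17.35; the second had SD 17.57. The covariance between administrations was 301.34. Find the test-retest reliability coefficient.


r = cov(X,Y) / (SD_X * SD_Y)
r = 301.34 / (17.35 * 17.57)
r = 301.34 / 304.8395
r = 0.9885

0.9885


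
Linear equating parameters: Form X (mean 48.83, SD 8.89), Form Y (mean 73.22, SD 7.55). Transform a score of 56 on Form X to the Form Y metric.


slope = SD_Y / SD_X = 7.55 / 8.89 ~ 0.8493
intercept = mean_Y - slope * mean_X = 73.22 - (7.55 / 8.89) * 48.83 ~ 31.7502
Y = slope * X + intercept. To avoid rounding drift from the rounded slope/intercept, evaluate the equivalent form Y = mean_Y + SD_Y * (X - mean_X) / SD_X at full precision:
Y = 73.22 + 7.55 * (56 - 48.83) / 8.89
Y = 73.22 + 7.55 * 7.17 / 8.89
Y = 73.22 + 54.1335 / 8.89
Y = 73.22 + 6.0893
Y = 79.3093

79.3093


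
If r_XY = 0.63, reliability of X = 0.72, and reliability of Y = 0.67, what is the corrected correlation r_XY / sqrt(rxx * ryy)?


r_corrected = rxy / sqrt(rxx * ryy)
= 0.63 / sqrt(0.72 * 0.67)
= 0.63 / sqrt(0.4824)
= 0.63 / 0.69455
r_corrected = 0.9071

0.9071


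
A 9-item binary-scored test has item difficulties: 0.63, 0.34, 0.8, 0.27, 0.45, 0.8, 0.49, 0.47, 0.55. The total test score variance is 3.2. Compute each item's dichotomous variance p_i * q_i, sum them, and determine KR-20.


For each item, compute p_i * q_i:
  Item 1: 0.63 * 0.37 = 0.2331
  Item 2: 0.34 * 0.66 = 0.2244
  Item 3: 0.8 * 0.2 = 0.16
  Item 4: 0.27 * 0.73 = 0.1971
  Item 5: 0.45 * 0.55 = 0.2475
  Item 6: 0.8 * 0.2 = 0.16
  Item 7: 0.49 * 0.51 = 0.2499
  Item 8: 0.47 * 0.53 = 0.2491
  Item 9: 0.55 * 0.45 = 0.2475
Sum(p_i * q_i) = 0.2331 + 0.2244 + 0.16 + 0.1971 + 0.2475 + 0.16 + 0.2499 + 0.2491 + 0.2475 = 1.9686
KR-20 = (k/(k-1)) * (1 - Sum(p_i*q_i) / Var_total)
= (9/8) * (1 - 1.9686/3.2)
= 1.125 * 0.3848
KR-20 = 0.4329

0.4329


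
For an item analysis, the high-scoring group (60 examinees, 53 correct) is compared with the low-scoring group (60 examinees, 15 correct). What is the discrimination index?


p_upper = 53/60 = 0.8833
p_lower = 15/60 = 0.25
D = 0.8833 - 0.25 = 0.6333

0.6333


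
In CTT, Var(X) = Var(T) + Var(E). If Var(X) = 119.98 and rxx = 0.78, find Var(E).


var_true = rxx * var_obs = 0.78 * 119.98 = 93.5844
var_error = var_obs - var_true
var_error = 119.98 - 93.5844
var_error = 26.3956

26.3956


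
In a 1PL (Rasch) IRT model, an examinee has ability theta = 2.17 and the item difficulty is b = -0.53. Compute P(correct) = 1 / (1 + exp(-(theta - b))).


theta - b = 2.17 - -0.53 = 2.7
exp(-(theta - b)) = exp(-2.7) = 0.0672
P = 1 / (1 + 0.0672)
P = 0.937

0.937


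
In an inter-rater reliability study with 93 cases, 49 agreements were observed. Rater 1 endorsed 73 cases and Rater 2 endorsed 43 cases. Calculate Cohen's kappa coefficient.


P_o = 49/93 = 0.526882
P_e = (73*43 + 20*50) / 8649 = 0.478552
kappa = (P_o - P_e) / (1 - P_e)
kappa = (0.526882 - 0.478552) / (1 - 0.478552)
kappa = 0.0927

0.0927


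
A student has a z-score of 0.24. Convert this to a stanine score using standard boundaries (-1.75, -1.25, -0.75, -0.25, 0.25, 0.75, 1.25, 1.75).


Stanine boundaries: [-1.75, -1.25, -0.75, -0.25, 0.25, 0.75, 1.25, 1.75]
z = 0.24
Check each boundary:
  z >= -1.75 -> could be stanine 2
  z >= -1.25 -> could be stanine 3
  z >= -0.75 -> could be stanine 4
  z >= -0.25 -> could be stanine 5
  z < 0.25
  z < 0.75
  z < 1.25
  z < 1.75
Highest qualifying boundary gives stanine = 5

5


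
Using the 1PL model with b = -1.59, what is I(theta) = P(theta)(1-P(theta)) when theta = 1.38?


P = 1/(1+exp(-(1.38--1.59))) = 0.9512
I = P*(1-P) = 0.9512 * 0.0488
I = 0.0464

0.0464


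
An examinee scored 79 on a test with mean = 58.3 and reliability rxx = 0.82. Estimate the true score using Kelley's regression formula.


T_est = rxx * X + (1 - rxx) * mean
T_est = 0.82 * 79 + 0.18 * 58.3
T_est = 64.78 + 10.494
T_est = 75.274

75.274


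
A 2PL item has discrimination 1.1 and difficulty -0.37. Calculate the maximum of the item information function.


For 2PL, max info at theta = b = -0.37
I_max = a^2 / 4 = 1.1^2 / 4
= 1.21 / 4
I_max = 0.3025

0.3025


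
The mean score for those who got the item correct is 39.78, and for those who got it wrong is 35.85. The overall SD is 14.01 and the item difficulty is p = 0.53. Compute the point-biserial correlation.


q = 1 - p = 0.47
rpb = ((M1 - M0) / SD) * sqrt(p * q)
rpb = ((39.78 - 35.85) / 14.01) * sqrt(0.53 * 0.47)
rpb = 0.14

0.14


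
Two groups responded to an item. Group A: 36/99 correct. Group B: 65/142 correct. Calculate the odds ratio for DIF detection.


Odds_A = 36/63 = 0.5714
Odds_B = 65/77 = 0.8442
OR = Odds_A / Odds_B = 0.5714 / 0.8442
Exactly, OR = (36 * 77) / (63 * 65) = 2772 / 4095
OR = 0.6769

0.6769


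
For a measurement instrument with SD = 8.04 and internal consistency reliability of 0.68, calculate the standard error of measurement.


SEM = SD * sqrt(1 - rxx)
SEM = 8.04 * sqrt(1 - 0.68)
SEM = 8.04 * sqrt(0.32) = 8.04 * 0.565685
SEM = 4.5481

4.5481


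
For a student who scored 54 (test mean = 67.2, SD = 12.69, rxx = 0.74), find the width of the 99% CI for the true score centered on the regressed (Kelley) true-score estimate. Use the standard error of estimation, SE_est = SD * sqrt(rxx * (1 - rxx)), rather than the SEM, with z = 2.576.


True score estimate = 0.74*54 + 0.26*67.2 = 57.432
SE_est = SD * sqrt(rxx * (1 - rxx)) = 12.69 * sqrt(0.74 * 0.26) = 12.69 * sqrt(0.1924) = 5.566269
CI = T_est +/- z * SE_est, so width = 2 * z * SE_est = 2 * 2.576 * 5.566269
Width = 28.6774

28.6774


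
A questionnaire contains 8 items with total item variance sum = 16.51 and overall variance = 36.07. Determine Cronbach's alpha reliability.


alpha = (k/(k-1)) * (1 - sum(si^2)/s_total^2)
= (8/7) * (1 - 16.51/36.07)
alpha = 0.6197

0.6197


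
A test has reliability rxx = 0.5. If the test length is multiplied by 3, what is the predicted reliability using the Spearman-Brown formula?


r_new = (n * rxx) / (1 + (n-1) * rxx)
r_new = (3 * 0.5) / (1 + 2 * 0.5)
r_new = 1.5 / 2.0
r_new = 0.75

0.75


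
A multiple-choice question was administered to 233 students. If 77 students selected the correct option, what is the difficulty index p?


Item difficulty p = number correct / total examinees
p = 77 / 233
p = 0.3305

0.3305


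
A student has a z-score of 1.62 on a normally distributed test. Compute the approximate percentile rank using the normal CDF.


CDF(z) = 0.5 * (1 + erf(z/sqrt(2)))
erf(1.1455) = 0.8948
CDF = 0.9474
Percentile rank = 0.9474 * 100 = 94.74

94.74


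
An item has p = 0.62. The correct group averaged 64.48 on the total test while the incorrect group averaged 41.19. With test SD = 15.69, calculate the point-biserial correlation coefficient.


q = 1 - p = 0.38
rpb = ((M1 - M0) / SD) * sqrt(p * q)
rpb = ((64.48 - 41.19) / 15.69) * sqrt(0.62 * 0.38)
rpb = 0.7205

0.7205


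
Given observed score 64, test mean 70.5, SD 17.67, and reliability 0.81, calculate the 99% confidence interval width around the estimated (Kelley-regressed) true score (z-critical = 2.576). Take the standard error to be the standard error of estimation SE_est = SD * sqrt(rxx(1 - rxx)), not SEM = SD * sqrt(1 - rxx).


True score estimate = 0.81*64 + 0.19*70.5 = 65.235
SE_est = SD * sqrt(rxx * (1 - rxx)) = 17.67 * sqrt(0.81 * 0.19) = 17.67 * sqrt(0.1539) = 6.931957
CI = T_est +/- z * SE_est, so width = 2 * z * SE_est = 2 * 2.576 * 6.931957
Width = 35.7134

35.7134


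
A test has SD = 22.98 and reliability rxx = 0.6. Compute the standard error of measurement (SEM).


SEM = SD * sqrt(1 - rxx)
SEM = 22.98 * sqrt(1 - 0.6)
SEM = 22.98 * sqrt(0.4) = 22.98 * 0.632456
SEM = 14.5338

14.5338


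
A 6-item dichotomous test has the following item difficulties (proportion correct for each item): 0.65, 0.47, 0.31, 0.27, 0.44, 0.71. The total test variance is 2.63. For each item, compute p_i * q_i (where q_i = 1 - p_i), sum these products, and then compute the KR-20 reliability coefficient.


For each item, compute p_i * q_i:
  Item 1: 0.65 * 0.35 = 0.2275
  Item 2: 0.47 * 0.53 = 0.2491
  Item 3: 0.31 * 0.69 = 0.2139
  Item 4: 0.27 * 0.73 = 0.1971
  Item 5: 0.44 * 0.56 = 0.2464
  Item 6: 0.71 * 0.29 = 0.2059
Sum(p_i * q_i) = 0.2275 + 0.2491 + 0.2139 + 0.1971 + 0.2464 + 0.2059 = 1.3399
KR-20 = (k/(k-1)) * (1 - Sum(p_i*q_i) / Var_total)
= (6/5) * (1 - 1.3399/2.63)
= 1.2 * 0.4905
KR-20 = 0.5886

0.5886


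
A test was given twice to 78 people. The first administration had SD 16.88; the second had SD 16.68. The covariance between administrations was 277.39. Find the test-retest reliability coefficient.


r = cov(X,Y) / (SD_X * SD_Y)
r = 277.39 / (16.88 * 16.68)
r = 277.39 / 281.5584
r = 0.9852

0.9852


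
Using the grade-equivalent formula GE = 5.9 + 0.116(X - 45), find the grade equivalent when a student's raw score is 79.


raw - median = 79 - 45 = 34
slope * diff = 0.116 * 34 = 3.944
GE = 5.9 + 3.944
GE = 9.844

9.844


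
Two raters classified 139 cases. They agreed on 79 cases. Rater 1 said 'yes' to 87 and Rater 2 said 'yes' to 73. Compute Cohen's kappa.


P_o = 79/139 = 0.568345
P_e = (87*73 + 52*66) / 19321 = 0.50634
kappa = (P_o - P_e) / (1 - P_e)
kappa = (0.568345 - 0.50634) / (1 - 0.50634)
kappa = 0.1256

0.1256


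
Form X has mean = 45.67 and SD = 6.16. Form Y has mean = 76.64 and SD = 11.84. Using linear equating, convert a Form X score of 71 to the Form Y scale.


slope = SD_Y / SD_X = 11.84 / 6.16 ~ 1.9221
intercept = mean_Y - slope * mean_X = 76.64 - (11.84 / 6.16) * 45.67 ~ -11.1413
Y = slope * X + intercept. To avoid rounding drift from the rounded slope/intercept, evaluate the equivalent form Y = mean_Y + SD_Y * (X - mean_X) / SD_X at full precision:
Y = 76.64 + 11.84 * (71 - 45.67) / 6.16
Y = 76.64 + 11.84 * 25.33 / 6.16
Y = 76.64 + 299.9072 / 6.16
Y = 76.64 + 48.6862
Y = 125.3262

125.3262


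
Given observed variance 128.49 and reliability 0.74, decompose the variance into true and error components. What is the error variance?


var_true = rxx * var_obs = 0.74 * 128.49 = 95.0826
var_error = var_obs - var_true
var_error = 128.49 - 95.0826
var_error = 33.4074

33.4074


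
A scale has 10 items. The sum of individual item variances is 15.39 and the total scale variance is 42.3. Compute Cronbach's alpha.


alpha = (k/(k-1)) * (1 - sum(si^2)/s_total^2)
= (10/9) * (1 - 15.39/42.3)
alpha = 0.7069

0.7069


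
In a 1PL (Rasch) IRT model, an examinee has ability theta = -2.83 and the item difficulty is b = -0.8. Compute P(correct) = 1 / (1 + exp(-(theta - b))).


theta - b = -2.83 - -0.8 = -2.03
exp(-(theta - b)) = exp(2.03) = 7.6141
P = 1 / (1 + 7.6141)
P = 0.1161

0.1161


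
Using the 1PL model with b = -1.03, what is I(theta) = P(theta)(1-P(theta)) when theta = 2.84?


P = 1/(1+exp(-(2.84--1.03))) = 0.9796
I = P*(1-P) = 0.9796 * 0.0204
I = 0.02

0.02


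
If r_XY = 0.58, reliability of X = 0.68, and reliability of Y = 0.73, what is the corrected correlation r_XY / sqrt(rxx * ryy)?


r_corrected = rxy / sqrt(rxx * ryy)
= 0.58 / sqrt(0.68 * 0.73)
= 0.58 / sqrt(0.4964)
= 0.58 / 0.704557
r_corrected = 0.8232

0.8232


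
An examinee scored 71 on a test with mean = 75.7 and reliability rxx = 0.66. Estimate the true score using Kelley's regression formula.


T_est = rxx * X + (1 - rxx) * mean
T_est = 0.66 * 71 + 0.34 * 75.7
T_est = 46.86 + 25.738
T_est = 72.598

72.598


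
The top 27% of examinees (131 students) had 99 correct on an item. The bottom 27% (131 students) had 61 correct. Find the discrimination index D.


p_upper = 99/131 = 0.7557
p_lower = 61/131 = 0.4656
D = 0.7557 - 0.4656 = 0.2901

0.2901


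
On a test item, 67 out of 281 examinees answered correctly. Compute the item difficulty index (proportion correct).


Item difficulty p = number correct / total examinees
p = 67 / 281
p = 0.2384

0.2384


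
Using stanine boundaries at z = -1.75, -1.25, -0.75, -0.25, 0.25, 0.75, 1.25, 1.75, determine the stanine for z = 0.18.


Stanine boundaries: [-1.75, -1.25, -0.75, -0.25, 0.25, 0.75, 1.25, 1.75]
z = 0.18
Check each boundary:
  z >= -1.75 -> could be stanine 2
  z >= -1.25 -> could be stanine 3
  z >= -0.75 -> could be stanine 4
  z >= -0.25 -> could be stanine 5
  z < 0.25
  z < 0.75
  z < 1.25
  z < 1.75
Highest qualifying boundary gives stanine = 5

5


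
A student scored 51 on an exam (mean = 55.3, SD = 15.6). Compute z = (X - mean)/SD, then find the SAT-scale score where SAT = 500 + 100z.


z = (X - mean) / SD = (51 - 55.3) / 15.6
z = -4.3 / 15.6
z = -0.2756
SAT-scale = SAT = 500 + 100z
Carry z at full precision (z = -4.3 / 15.6) into the conversion:
SAT-scale = 500 + 100 * (-4.3 / 15.6) = 500 + -430 / 15.6
SAT-scale = 500 + -27.5641
SAT-scale = 472.4359

472.4359


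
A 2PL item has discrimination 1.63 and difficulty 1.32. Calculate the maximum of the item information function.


For 2PL, max info at theta = b = 1.32
I_max = a^2 / 4 = 1.63^2 / 4
= 2.6569 / 4
I_max = 0.6642

0.6642


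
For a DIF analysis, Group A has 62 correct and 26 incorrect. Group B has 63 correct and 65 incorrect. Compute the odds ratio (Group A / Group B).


Odds_A = 62/26 = 2.3846
Odds_B = 63/65 = 0.9692
OR = Odds_A / Odds_B = 2.3846 / 0.9692
Exactly, OR = (62 * 65) / (26 * 63) = 4030 / 1638
OR = 2.4603

2.4603


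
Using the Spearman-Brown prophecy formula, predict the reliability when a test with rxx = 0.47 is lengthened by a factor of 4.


r_new = (n * rxx) / (1 + (n-1) * rxx)
r_new = (4 * 0.47) / (1 + 3 * 0.47)
r_new = 1.88 / 2.41
r_new = 0.7801

0.7801


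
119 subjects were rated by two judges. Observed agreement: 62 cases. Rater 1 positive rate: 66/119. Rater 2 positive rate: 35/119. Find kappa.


P_o = 62/119 = 0.521008
P_e = (66*35 + 53*84) / 14161 = 0.477509
kappa = (P_o - P_e) / (1 - P_e)
kappa = (0.521008 - 0.477509) / (1 - 0.477509)
kappa = 0.0833

0.0833


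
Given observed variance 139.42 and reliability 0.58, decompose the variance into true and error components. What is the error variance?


var_true = rxx * var_obs = 0.58 * 139.42 = 80.8636
var_error = var_obs - var_true
var_error = 139.42 - 80.8636
var_error = 58.5564

58.5564


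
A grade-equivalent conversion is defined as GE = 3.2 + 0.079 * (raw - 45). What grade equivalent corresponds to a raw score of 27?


raw - median = 27 - 45 = -18
slope * diff = 0.079 * -18 = -1.422
GE = 3.2 + -1.422
GE = 1.778

1.778


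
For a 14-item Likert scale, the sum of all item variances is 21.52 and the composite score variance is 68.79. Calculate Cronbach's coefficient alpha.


alpha = (k/(k-1)) * (1 - sum(si^2)/s_total^2)
= (14/13) * (1 - 21.52/68.79)
alpha = 0.74

0.74


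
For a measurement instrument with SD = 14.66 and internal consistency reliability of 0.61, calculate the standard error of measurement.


SEM = SD * sqrt(1 - rxx)
SEM = 14.66 * sqrt(1 - 0.61)
SEM = 14.66 * sqrt(0.39) = 14.66 * 0.6245
SEM = 9.1552

9.1552


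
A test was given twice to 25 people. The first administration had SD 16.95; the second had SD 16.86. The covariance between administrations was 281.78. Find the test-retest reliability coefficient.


r = cov(X,Y) / (SD_X * SD_Y)
r = 281.78 / (16.95 * 16.86)
r = 281.78 / 285.777
r = 0.986

0.986


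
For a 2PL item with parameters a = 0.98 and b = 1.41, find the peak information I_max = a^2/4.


For 2PL, max info at theta = b = 1.41
I_max = a^2 / 4 = 0.98^2 / 4
= 0.9604 / 4
I_max = 0.2401

0.2401


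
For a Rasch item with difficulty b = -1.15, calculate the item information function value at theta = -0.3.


P = 1/(1+exp(-(-0.3--1.15))) = 0.7006
I = P*(1-P) = 0.7006 * 0.2994
I = 0.2098

0.2098


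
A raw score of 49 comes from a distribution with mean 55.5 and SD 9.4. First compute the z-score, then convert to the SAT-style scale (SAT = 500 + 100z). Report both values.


z = (X - mean) / SD = (49 - 55.5) / 9.4
z = -6.5 / 9.4
z = -0.6915
SAT-scale = SAT = 500 + 100z
Carry z at full precision (z = -6.5 / 9.4) into the conversion:
SAT-scale = 500 + 100 * (-6.5 / 9.4) = 500 + -650 / 9.4
SAT-scale = 500 + -69.1489
SAT-scale = 430.8511

430.8511


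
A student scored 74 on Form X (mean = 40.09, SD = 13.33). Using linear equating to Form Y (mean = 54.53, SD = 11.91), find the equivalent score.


slope = SD_Y / SD_X = 11.91 / 13.33 ~ 0.8935
intercept = mean_Y - slope * mean_X = 54.53 - (11.91 / 13.33) * 40.09 ~ 18.7107
Y = slope * X + intercept. To avoid rounding drift from the rounded slope/intercept, evaluate the equivalent form Y = mean_Y + SD_Y * (X - mean_X) / SD_X at full precision:
Y = 54.53 + 11.91 * (74 - 40.09) / 13.33
Y = 54.53 + 11.91 * 33.91 / 13.33
Y = 54.53 + 403.8681 / 13.33
Y = 54.53 + 30.2977
Y = 84.8277

84.8277


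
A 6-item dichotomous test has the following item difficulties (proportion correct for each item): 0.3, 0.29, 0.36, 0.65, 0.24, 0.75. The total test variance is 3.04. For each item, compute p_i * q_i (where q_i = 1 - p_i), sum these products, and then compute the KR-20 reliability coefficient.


For each item, compute p_i * q_i:
  Item 1: 0.3 * 0.7 = 0.21
  Item 2: 0.29 * 0.71 = 0.2059
  Item 3: 0.36 * 0.64 = 0.2304
  Item 4: 0.65 * 0.35 = 0.2275
  Item 5: 0.24 * 0.76 = 0.1824
  Item 6: 0.75 * 0.25 = 0.1875
Sum(p_i * q_i) = 0.21 + 0.2059 + 0.2304 + 0.2275 + 0.1824 + 0.1875 = 1.2437
KR-20 = (k/(k-1)) * (1 - Sum(p_i*q_i) / Var_total)
= (6/5) * (1 - 1.2437/3.04)
= 1.2 * 0.5909
KR-20 = 0.7091

0.7091


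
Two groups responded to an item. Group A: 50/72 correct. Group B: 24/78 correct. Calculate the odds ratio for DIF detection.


Odds_A = 50/22 = 2.2727
Odds_B = 24/54 = 0.4444
OR = Odds_A / Odds_B = 2.2727 / 0.4444
Exactly, OR = (50 * 54) / (22 * 24) = 2700 / 528
OR = 5.1136

5.1136


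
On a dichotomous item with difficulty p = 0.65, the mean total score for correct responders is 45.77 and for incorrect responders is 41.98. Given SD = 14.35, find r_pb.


q = 1 - p = 0.35
rpb = ((M1 - M0) / SD) * sqrt(p * q)
rpb = ((45.77 - 41.98) / 14.35) * sqrt(0.65 * 0.35)
rpb = 0.126

0.126


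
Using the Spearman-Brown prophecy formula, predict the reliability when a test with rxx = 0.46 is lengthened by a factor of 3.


r_new = (n * rxx) / (1 + (n-1) * rxx)
r_new = (3 * 0.46) / (1 + 2 * 0.46)
r_new = 1.38 / 1.92
r_new = 0.7188

0.7188


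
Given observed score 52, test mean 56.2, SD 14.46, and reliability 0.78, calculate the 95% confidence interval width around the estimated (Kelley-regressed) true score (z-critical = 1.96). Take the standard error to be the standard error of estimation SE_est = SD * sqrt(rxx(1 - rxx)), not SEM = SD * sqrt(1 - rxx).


True score estimate = 0.78*52 + 0.22*56.2 = 52.924
SE_est = SD * sqrt(rxx * (1 - rxx)) = 14.46 * sqrt(0.78 * 0.22) = 14.46 * sqrt(0.1716) = 5.990002
CI = T_est +/- z * SE_est, so width = 2 * z * SE_est = 2 * 1.96 * 5.990002
Width = 23.4808

23.4808


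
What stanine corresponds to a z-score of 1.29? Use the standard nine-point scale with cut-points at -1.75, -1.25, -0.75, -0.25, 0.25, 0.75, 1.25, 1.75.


Stanine boundaries: [-1.75, -1.25, -0.75, -0.25, 0.25, 0.75, 1.25, 1.75]
z = 1.29
Check each boundary:
  z >= -1.75 -> could be stanine 2
  z >= -1.25 -> could be stanine 3
  z >= -0.75 -> could be stanine 4
  z >= -0.25 -> could be stanine 5
  z >= 0.25 -> could be stanine 6
  z >= 0.75 -> could be stanine 7
  z >= 1.25 -> could be stanine 8
  z < 1.75
Highest qualifying boundary gives stanine = 8

8


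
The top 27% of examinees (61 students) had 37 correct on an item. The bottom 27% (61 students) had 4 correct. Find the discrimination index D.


p_upper = 37/61 = 0.6066
p_lower = 4/61 = 0.0656
D = 0.6066 - 0.0656 = 0.541

0.541


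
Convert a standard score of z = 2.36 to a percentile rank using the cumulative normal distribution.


CDF(z) = 0.5 * (1 + erf(z/sqrt(2)))
erf(1.6688) = 0.9817
CDF = 0.9909
Percentile rank = 0.9909 * 100 = 99.09

99.09


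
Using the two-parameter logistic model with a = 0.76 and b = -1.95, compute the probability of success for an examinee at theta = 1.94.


a*(theta - b) = 0.76 * (1.94 - -1.95) = 2.9564
exp(-2.9564) = 0.052
P = 1 / (1 + 0.052)
P = 0.9506

0.9506


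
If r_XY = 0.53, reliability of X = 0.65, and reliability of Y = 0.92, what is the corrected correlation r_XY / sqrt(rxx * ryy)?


r_corrected = rxy / sqrt(rxx * ryy)
= 0.53 / sqrt(0.65 * 0.92)
= 0.53 / sqrt(0.598)
= 0.53 / 0.773305
r_corrected = 0.6854

0.6854


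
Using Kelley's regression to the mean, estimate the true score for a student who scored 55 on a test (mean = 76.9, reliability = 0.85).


T_est = rxx * X + (1 - rxx) * mean
T_est = 0.85 * 55 + 0.15 * 76.9
T_est = 46.75 + 11.535
T_est = 58.285

58.285


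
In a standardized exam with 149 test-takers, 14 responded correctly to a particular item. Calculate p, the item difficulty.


Item difficulty p = number correct / total examinees
p = 14 / 149
p = 0.094

0.094


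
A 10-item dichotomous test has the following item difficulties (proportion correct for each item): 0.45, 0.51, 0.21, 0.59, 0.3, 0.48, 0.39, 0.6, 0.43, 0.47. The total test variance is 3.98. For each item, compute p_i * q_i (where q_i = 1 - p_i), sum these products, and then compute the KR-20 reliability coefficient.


For each item, compute p_i * q_i:
  Item 1: 0.45 * 0.55 = 0.2475
  Item 2: 0.51 * 0.49 = 0.2499
  Item 3: 0.21 * 0.79 = 0.1659
  Item 4: 0.59 * 0.41 = 0.2419
  Item 5: 0.3 * 0.7 = 0.21
  Item 6: 0.48 * 0.52 = 0.2496
  Item 7: 0.39 * 0.61 = 0.2379
  Item 8: 0.6 * 0.4 = 0.24
  Item 9: 0.43 * 0.57 = 0.2451
  Item 10: 0.47 * 0.53 = 0.2491
Sum(p_i * q_i) = 0.2475 + 0.2499 + 0.1659 + 0.2419 + 0.21 + 0.2496 + 0.2379 + 0.24 + 0.2451 + 0.2491 = 2.3369
KR-20 = (k/(k-1)) * (1 - Sum(p_i*q_i) / Var_total)
= (10/9) * (1 - 2.3369/3.98)
= 1.1111 * 0.4128
KR-20 = 0.4587

0.4587


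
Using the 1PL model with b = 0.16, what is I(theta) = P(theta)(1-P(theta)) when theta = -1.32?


P = 1/(1+exp(-(-1.32-0.16))) = 0.1854
I = P*(1-P) = 0.1854 * 0.8146
I = 0.151

0.151


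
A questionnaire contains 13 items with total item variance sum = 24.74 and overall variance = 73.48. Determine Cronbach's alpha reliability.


alpha = (k/(k-1)) * (1 - sum(si^2)/s_total^2)
= (13/12) * (1 - 24.74/73.48)
alpha = 0.7186

0.7186


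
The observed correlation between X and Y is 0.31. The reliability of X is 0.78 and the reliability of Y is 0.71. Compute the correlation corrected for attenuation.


r_corrected = rxy / sqrt(rxx * ryy)
= 0.31 / sqrt(0.78 * 0.71)
= 0.31 / sqrt(0.5538)
= 0.31 / 0.744177
r_corrected = 0.4166

0.4166


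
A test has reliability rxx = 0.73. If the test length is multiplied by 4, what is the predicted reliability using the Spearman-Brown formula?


r_new = (n * rxx) / (1 + (n-1) * rxx)
r_new = (4 * 0.73) / (1 + 3 * 0.73)
r_new = 2.92 / 3.19
r_new = 0.9154

0.9154


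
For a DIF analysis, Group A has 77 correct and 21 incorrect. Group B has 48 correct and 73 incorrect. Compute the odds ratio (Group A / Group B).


Odds_A = 77/21 = 3.6667
Odds_B = 48/73 = 0.6575
OR = Odds_A / Odds_B = 3.6667 / 0.6575
Exactly, OR = (77 * 73) / (21 * 48) = 5621 / 1008
OR = 5.5764

5.5764


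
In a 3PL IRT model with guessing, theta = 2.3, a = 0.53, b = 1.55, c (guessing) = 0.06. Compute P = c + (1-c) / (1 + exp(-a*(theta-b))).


logit = 0.53*(2.3 - 1.55) = 0.3975
P* = 1/(1 + exp(-0.3975)) = 0.5981
P = 0.06 + (1 - 0.06) * 0.5981
P = 0.6222

0.6222


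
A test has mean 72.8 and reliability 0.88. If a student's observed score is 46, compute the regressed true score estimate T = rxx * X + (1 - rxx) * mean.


T_est = rxx * X + (1 - rxx) * mean
T_est = 0.88 * 46 + 0.12 * 72.8
T_est = 40.48 + 8.736
T_est = 49.216

49.216


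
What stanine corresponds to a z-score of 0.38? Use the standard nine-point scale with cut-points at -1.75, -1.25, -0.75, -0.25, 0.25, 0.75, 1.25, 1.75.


Stanine boundaries: [-1.75, -1.25, -0.75, -0.25, 0.25, 0.75, 1.25, 1.75]
z = 0.38
Check each boundary:
  z >= -1.75 -> could be stanine 2
  z >= -1.25 -> could be stanine 3
  z >= -0.75 -> could be stanine 4
  z >= -0.25 -> could be stanine 5
  z >= 0.25 -> could be stanine 6
  z < 0.75
  z < 1.25
  z < 1.75
Highest qualifying boundary gives stanine = 6

6


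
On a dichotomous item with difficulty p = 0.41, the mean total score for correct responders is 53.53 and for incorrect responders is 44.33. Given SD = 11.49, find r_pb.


q = 1 - p = 0.59
rpb = ((M1 - M0) / SD) * sqrt(p * q)
rpb = ((53.53 - 44.33) / 11.49) * sqrt(0.41 * 0.59)
rpb = 0.3938

0.3938


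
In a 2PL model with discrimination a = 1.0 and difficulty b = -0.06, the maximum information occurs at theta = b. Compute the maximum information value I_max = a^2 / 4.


For 2PL, max info at theta = b = -0.06
I_max = a^2 / 4 = 1.0^2 / 4
= 1.0 / 4
I_max = 0.25

0.25


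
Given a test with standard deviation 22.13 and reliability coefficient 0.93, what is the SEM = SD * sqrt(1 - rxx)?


SEM = SD * sqrt(1 - rxx)
SEM = 22.13 * sqrt(1 - 0.93)
SEM = 22.13 * sqrt(0.07) = 22.13 * 0.264575
SEM = 5.855

5.855


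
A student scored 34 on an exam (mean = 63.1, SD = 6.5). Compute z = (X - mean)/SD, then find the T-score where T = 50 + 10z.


z = (X - mean) / SD = (34 - 63.1) / 6.5
z = -29.1 / 6.5
z = -4.4769
T-score = T = 50 + 10z
Carry z at full precision (z = -29.1 / 6.5) into the conversion:
T-score = 50 + 10 * (-29.1 / 6.5) = 50 + -291 / 6.5
T-score = 50 + -44.7692
T-score = 5.2308

5.2308


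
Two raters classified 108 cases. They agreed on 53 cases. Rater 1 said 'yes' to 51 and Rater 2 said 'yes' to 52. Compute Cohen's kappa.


P_o = 53/108 = 0.490741
P_e = (51*52 + 57*56) / 11664 = 0.501029
kappa = (P_o - P_e) / (1 - P_e)
kappa = (0.490741 - 0.501029) / (1 - 0.501029)
kappa = -0.0206

-0.0206


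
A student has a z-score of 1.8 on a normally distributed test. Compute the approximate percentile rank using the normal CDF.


CDF(z) = 0.5 * (1 + erf(z/sqrt(2)))
erf(1.2728) = 0.9281
CDF = 0.9641
Percentile rank = 0.9641 * 100 = 96.41

96.41


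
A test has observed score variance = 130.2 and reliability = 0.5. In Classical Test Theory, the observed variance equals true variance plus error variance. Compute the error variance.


var_true = rxx * var_obs = 0.5 * 130.2 = 65.1
var_error = var_obs - var_true
var_error = 130.2 - 65.1
var_error = 65.1

65.1


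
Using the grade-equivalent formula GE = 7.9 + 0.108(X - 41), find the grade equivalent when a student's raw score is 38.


raw - median = 38 - 41 = -3
slope * diff = 0.108 * -3 = -0.324
GE = 7.9 + -0.324
GE = 7.576

7.576


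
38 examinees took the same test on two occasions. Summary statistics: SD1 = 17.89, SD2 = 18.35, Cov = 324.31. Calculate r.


r = cov(X,Y) / (SD_X * SD_Y)
r = 324.31 / (17.89 * 18.35)
r = 324.31 / 328.2815
r = 0.9879

0.9879


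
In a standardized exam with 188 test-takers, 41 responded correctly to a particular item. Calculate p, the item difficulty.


Item difficulty p = number correct / total examinees
p = 41 / 188
p = 0.2181

0.2181


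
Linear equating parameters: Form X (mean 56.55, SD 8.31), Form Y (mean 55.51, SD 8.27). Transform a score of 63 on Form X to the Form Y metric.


slope = SD_Y / SD_X = 8.27 / 8.31 ~ 0.9952
intercept = mean_Y - slope * mean_X = 55.51 - (8.27 / 8.31) * 56.55 ~ -0.7678
Y = slope * X + intercept. To avoid rounding drift from the rounded slope/intercept, evaluate the equivalent form Y = mean_Y + SD_Y * (X - mean_X) / SD_X at full precision:
Y = 55.51 + 8.27 * (63 - 56.55) / 8.31
Y = 55.51 + 8.27 * 6.45 / 8.31
Y = 55.51 + 53.3415 / 8.31
Y = 55.51 + 6.419
Y = 61.929

61.929


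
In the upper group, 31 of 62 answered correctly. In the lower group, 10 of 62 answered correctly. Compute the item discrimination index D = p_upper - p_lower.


p_upper = 31/62 = 0.5
p_lower = 10/62 = 0.1613
D = 0.5 - 0.1613 = 0.3387

0.3387


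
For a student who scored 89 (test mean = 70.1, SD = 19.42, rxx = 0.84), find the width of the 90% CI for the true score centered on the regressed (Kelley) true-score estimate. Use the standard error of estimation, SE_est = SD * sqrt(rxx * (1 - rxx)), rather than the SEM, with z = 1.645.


True score estimate = 0.84*89 + 0.16*70.1 = 85.976
SE_est = SD * sqrt(rxx * (1 - rxx)) = 19.42 * sqrt(0.84 * 0.16) = 19.42 * sqrt(0.1344) = 7.11949
CI = T_est +/- z * SE_est, so width = 2 * z * SE_est = 2 * 1.645 * 7.11949
Width = 23.4231

23.4231


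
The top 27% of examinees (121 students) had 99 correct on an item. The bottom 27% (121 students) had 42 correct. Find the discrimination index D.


p_upper = 99/121 = 0.8182
p_lower = 42/121 = 0.3471
D = 0.8182 - 0.3471 = 0.4711

0.4711


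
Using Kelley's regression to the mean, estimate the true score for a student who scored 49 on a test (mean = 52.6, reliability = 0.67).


T_est = rxx * X + (1 - rxx) * mean
T_est = 0.67 * 49 + 0.33 * 52.6
T_est = 32.83 + 17.358
T_est = 50.188

50.188


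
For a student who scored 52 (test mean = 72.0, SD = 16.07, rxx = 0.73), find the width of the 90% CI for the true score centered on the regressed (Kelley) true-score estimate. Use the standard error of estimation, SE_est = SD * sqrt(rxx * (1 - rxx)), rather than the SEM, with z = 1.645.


True score estimate = 0.73*52 + 0.27*72.0 = 57.4
SE_est = SD * sqrt(rxx * (1 - rxx)) = 16.07 * sqrt(0.73 * 0.27) = 16.07 * sqrt(0.1971) = 7.134428
CI = T_est +/- z * SE_est, so width = 2 * z * SE_est = 2 * 1.645 * 7.134428
Width = 23.4723

23.4723


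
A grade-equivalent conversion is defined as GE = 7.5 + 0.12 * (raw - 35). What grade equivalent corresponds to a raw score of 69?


raw - median = 69 - 35 = 34
slope * diff = 0.12 * 34 = 4.08
GE = 7.5 + 4.08
GE = 11.58

11.58


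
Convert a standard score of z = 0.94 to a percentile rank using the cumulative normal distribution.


CDF(z) = 0.5 * (1 + erf(z/sqrt(2)))
erf(0.6647) = 0.6528
CDF = 0.8264
Percentile rank = 0.8264 * 100 = 82.64

82.64


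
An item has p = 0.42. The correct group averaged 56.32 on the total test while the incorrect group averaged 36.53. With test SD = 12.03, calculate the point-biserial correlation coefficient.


q = 1 - p = 0.58
rpb = ((M1 - M0) / SD) * sqrt(p * q)
rpb = ((56.32 - 36.53) / 12.03) * sqrt(0.42 * 0.58)
rpb = 0.8119

0.8119


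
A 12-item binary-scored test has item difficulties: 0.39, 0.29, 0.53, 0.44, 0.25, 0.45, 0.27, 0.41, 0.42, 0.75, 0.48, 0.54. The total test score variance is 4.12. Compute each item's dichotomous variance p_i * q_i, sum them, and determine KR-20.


For each item, compute p_i * q_i:
  Item 1: 0.39 * 0.61 = 0.2379
  Item 2: 0.29 * 0.71 = 0.2059
  Item 3: 0.53 * 0.47 = 0.2491
  Item 4: 0.44 * 0.56 = 0.2464
  Item 5: 0.25 * 0.75 = 0.1875
  Item 6: 0.45 * 0.55 = 0.2475
  Item 7: 0.27 * 0.73 = 0.1971
  Item 8: 0.41 * 0.59 = 0.2419
  Item 9: 0.42 * 0.58 = 0.2436
  Item 10: 0.75 * 0.25 = 0.1875
  Item 11: 0.48 * 0.52 = 0.2496
  Item 12: 0.54 * 0.46 = 0.2484
Sum(p_i * q_i) = 0.2379 + 0.2059 + 0.2491 + 0.2464 + 0.1875 + 0.2475 + 0.1971 + 0.2419 + 0.2436 + 0.1875 + 0.2496 + 0.2484 = 2.7424
KR-20 = (k/(k-1)) * (1 - Sum(p_i*q_i) / Var_total)
= (12/11) * (1 - 2.7424/4.12)
= 1.0909 * 0.3344
KR-20 = 0.3648

0.3648


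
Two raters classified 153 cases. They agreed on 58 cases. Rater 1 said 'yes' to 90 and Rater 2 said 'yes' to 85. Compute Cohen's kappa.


P_o = 58/153 = 0.379085
P_e = (90*85 + 63*68) / 23409 = 0.509804
kappa = (P_o - P_e) / (1 - P_e)
kappa = (0.379085 - 0.509804) / (1 - 0.509804)
kappa = -0.2667

-0.2667


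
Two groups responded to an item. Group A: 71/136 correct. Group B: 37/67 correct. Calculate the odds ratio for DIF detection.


Odds_A = 71/65 = 1.0923
Odds_B = 37/30 = 1.2333
OR = Odds_A / Odds_B = 1.0923 / 1.2333
Exactly, OR = (71 * 30) / (65 * 37) = 2130 / 2405
OR = 0.8857

0.8857


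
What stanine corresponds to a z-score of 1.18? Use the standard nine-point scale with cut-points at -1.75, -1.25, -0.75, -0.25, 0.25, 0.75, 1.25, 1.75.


Stanine boundaries: [-1.75, -1.25, -0.75, -0.25, 0.25, 0.75, 1.25, 1.75]
z = 1.18
Check each boundary:
  z >= -1.75 -> could be stanine 2
  z >= -1.25 -> could be stanine 3
  z >= -0.75 -> could be stanine 4
  z >= -0.25 -> could be stanine 5
  z >= 0.25 -> could be stanine 6
  z >= 0.75 -> could be stanine 7
  z < 1.25
  z < 1.75
Highest qualifying boundary gives stanine = 7

7


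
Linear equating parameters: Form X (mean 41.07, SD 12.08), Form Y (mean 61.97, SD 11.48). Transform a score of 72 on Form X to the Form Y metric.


slope = SD_Y / SD_X = 11.48 / 12.08 ~ 0.9503
intercept = mean_Y - slope * mean_X = 61.97 - (11.48 / 12.08) * 41.07 ~ 22.9399
Y = slope * X + intercept. To avoid rounding drift from the rounded slope/intercept, evaluate the equivalent form Y = mean_Y + SD_Y * (X - mean_X) / SD_X at full precision:
Y = 61.97 + 11.48 * (72 - 41.07) / 12.08
Y = 61.97 + 11.48 * 30.93 / 12.08
Y = 61.97 + 355.0764 / 12.08
Y = 61.97 + 29.3937
Y = 91.3637

91.3637


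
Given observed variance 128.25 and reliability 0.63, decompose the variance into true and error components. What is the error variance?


var_true = rxx * var_obs = 0.63 * 128.25 = 80.7975
var_error = var_obs - var_true
var_error = 128.25 - 80.7975
var_error = 47.4525

47.4525


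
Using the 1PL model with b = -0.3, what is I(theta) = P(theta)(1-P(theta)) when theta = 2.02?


P = 1/(1+exp(-(2.02--0.3))) = 0.9105
I = P*(1-P) = 0.9105 * 0.0895
I = 0.0815

0.0815


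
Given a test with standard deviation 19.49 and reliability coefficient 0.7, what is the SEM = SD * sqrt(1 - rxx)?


SEM = SD * sqrt(1 - rxx)
SEM = 19.49 * sqrt(1 - 0.7)
SEM = 19.49 * sqrt(0.3) = 19.49 * 0.547723
SEM = 10.6751

10.6751


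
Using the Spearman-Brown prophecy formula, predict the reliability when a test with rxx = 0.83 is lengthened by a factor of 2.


r_new = (n * rxx) / (1 + (n-1) * rxx)
r_new = (2 * 0.83) / (1 + 1 * 0.83)
r_new = 1.66 / 1.83
r_new = 0.9071

0.9071


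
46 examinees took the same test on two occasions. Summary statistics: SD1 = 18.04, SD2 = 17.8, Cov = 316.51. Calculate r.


r = cov(X,Y) / (SD_X * SD_Y)
r = 316.51 / (18.04 * 17.8)
r = 316.51 / 321.112
r = 0.9857

0.9857


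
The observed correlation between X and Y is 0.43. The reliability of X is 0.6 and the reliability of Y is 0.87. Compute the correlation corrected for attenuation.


r_corrected = rxy / sqrt(rxx * ryy)
= 0.43 / sqrt(0.6 * 0.87)
= 0.43 / sqrt(0.522)
= 0.43 / 0.722496
r_corrected = 0.5952

0.5952


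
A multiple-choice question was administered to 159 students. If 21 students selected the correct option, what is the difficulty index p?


Item difficulty p = number correct / total examinees
p = 21 / 159
p = 0.1321

0.1321


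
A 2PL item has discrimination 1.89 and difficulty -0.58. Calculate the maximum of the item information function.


For 2PL, max info at theta = b = -0.58
I_max = a^2 / 4 = 1.89^2 / 4
= 3.5721 / 4
I_max = 0.893

0.893


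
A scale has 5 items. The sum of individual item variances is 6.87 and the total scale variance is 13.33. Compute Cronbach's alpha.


alpha = (k/(k-1)) * (1 - sum(si^2)/s_total^2)
= (5/4) * (1 - 6.87/13.33)
alpha = 0.6058

0.6058


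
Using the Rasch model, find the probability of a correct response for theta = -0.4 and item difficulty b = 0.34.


theta - b = -0.4 - 0.34 = -0.74
exp(-(theta - b)) = exp(0.74) = 2.0959
P = 1 / (1 + 2.0959)
P = 0.323

0.323


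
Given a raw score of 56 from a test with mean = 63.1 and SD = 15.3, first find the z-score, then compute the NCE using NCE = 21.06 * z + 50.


z = (X - mean) / SD = (56 - 63.1) / 15.3
z = -7.1 / 15.3
z = -0.4641
NCE = NCE = 21.06z + 50
Carry z at full precision (z = -7.1 / 15.3) into the conversion:
NCE = 21.06 * (-7.1 / 15.3) + 50 = -149.526 / 15.3 + 50
NCE = -9.7729 + 50
NCE = 40.2271

40.2271


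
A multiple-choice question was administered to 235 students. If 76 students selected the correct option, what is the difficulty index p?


Item difficulty p = number correct / total examinees
p = 76 / 235
p = 0.3234

0.3234


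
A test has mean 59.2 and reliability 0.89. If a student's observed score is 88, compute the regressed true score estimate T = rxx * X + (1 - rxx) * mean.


T_est = rxx * X + (1 - rxx) * mean
T_est = 0.89 * 88 + 0.11 * 59.2
T_est = 78.32 + 6.512
T_est = 84.832

84.832
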